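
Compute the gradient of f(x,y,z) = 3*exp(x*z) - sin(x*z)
(z*(3*exp(x*z) - cos(x*z)), 0, x*(3*exp(x*z) - cos(x*z)))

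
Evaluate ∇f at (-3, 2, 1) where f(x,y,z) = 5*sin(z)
(0, 0, 5*cos(1))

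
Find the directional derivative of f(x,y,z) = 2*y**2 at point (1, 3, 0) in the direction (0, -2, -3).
-24*sqrt(13)/13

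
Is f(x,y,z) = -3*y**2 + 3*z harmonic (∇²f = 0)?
No, ∇²f = -6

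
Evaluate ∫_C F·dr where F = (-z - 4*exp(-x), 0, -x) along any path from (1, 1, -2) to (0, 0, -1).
2 - 4*exp(-1)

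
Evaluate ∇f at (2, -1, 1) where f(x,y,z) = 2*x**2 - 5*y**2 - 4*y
(8, 6, 0)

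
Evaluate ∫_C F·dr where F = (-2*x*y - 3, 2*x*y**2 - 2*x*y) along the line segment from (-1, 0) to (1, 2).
-6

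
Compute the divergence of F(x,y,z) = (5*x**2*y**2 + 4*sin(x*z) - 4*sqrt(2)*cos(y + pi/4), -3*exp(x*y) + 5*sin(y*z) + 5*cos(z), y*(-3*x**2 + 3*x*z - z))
10*x*y**2 - 3*x*exp(x*y) + y*(3*x - 1) + 4*z*cos(x*z) + 5*z*cos(y*z)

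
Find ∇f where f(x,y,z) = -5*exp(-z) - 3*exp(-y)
(0, 3*exp(-y), 5*exp(-z))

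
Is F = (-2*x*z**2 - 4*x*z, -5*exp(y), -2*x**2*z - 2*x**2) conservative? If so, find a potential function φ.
Yes, F is conservative. φ = -x**2*z**2 - 2*x**2*z - 5*exp(y)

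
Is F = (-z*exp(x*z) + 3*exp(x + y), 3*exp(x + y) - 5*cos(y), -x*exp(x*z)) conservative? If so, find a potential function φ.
Yes, F is conservative. φ = -exp(x*z) + 3*exp(x + y) - 5*sin(y)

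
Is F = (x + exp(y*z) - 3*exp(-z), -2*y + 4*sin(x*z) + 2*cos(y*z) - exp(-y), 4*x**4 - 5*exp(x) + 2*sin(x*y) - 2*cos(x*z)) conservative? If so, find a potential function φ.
No, ∇×F = (2*x*cos(x*y) - 4*x*cos(x*z) + 2*y*sin(y*z), -16*x**3 + y*exp(y*z) - 2*y*cos(x*y) - 2*z*sin(x*z) + 5*exp(x) + 3*exp(-z), z*(-exp(y*z) + 4*cos(x*z))) ≠ 0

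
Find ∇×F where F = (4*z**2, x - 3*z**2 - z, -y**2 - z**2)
(-2*y + 6*z + 1, 8*z, 1)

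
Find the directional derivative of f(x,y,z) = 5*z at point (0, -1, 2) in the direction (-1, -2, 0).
0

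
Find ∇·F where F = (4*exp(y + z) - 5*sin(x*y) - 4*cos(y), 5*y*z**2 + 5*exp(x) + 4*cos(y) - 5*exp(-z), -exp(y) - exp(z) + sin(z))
-5*y*cos(x*y) + 5*z**2 - exp(z) - 4*sin(y) + cos(z)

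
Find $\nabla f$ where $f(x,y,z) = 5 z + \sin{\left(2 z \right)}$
(0, 0, 2*cos(2*z) + 5)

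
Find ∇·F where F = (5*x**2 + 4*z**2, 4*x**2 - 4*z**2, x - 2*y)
10*x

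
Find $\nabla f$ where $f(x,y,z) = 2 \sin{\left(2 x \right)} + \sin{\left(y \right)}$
(4*cos(2*x), cos(y), 0)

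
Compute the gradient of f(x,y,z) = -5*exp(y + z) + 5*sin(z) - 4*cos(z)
(0, -5*exp(y + z), -5*exp(y + z) + 4*sin(z) + 5*cos(z))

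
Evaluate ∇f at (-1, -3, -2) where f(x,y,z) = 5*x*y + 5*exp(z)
(-15, -5, 5*exp(-2))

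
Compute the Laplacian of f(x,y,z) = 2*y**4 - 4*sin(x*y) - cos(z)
4*x**2*sin(x*y) + 4*y**2*sin(x*y) + 24*y**2 + cos(z)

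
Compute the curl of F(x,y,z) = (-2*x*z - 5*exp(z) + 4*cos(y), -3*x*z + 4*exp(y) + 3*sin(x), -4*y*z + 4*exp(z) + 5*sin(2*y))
(3*x - 4*z + 10*cos(2*y), -2*x - 5*exp(z), -3*z + 4*sin(y) + 3*cos(x))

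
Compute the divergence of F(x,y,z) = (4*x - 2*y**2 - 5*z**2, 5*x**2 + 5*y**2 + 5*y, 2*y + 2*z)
10*y + 11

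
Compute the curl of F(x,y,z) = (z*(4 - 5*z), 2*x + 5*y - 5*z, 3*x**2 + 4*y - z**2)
(9, -6*x - 10*z + 4, 2)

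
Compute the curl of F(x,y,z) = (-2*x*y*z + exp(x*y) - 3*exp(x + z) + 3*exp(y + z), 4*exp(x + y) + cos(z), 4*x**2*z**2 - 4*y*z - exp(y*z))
(-z*exp(y*z) - 4*z + sin(z), -2*x*y - 8*x*z**2 - 3*exp(x + z) + 3*exp(y + z), 2*x*z - x*exp(x*y) + 4*exp(x + y) - 3*exp(y + z))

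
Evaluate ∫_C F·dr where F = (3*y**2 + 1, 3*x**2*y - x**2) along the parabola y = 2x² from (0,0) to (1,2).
32/5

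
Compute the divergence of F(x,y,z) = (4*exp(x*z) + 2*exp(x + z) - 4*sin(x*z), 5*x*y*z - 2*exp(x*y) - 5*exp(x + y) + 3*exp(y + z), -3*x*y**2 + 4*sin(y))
5*x*z - 2*x*exp(x*y) + 4*z*exp(x*z) - 4*z*cos(x*z) - 5*exp(x + y) + 2*exp(x + z) + 3*exp(y + z)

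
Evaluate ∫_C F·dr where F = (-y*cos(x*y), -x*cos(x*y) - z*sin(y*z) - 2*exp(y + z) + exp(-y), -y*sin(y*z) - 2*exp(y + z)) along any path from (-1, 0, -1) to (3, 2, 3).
-2*exp(5) - exp(-2) + 2*exp(-1) + sqrt(2)*cos(pi/4 + 6)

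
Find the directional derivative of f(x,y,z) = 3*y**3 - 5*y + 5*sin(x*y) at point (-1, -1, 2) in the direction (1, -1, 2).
-2*sqrt(6)/3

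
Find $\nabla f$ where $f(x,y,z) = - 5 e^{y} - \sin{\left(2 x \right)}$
(-2*cos(2*x), -5*exp(y), 0)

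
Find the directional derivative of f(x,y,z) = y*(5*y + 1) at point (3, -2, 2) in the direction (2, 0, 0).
0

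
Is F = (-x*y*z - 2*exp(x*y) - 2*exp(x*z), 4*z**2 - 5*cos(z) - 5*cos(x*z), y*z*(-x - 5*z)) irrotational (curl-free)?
No, ∇×F = (-x*z - 5*x*sin(x*z) - 5*z**2 - 8*z - 5*sin(z), -x*y - 2*x*exp(x*z) + y*z, x*z + 2*x*exp(x*y) + 5*z*sin(x*z))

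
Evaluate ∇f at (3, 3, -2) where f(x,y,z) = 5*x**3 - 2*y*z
(135, 4, -6)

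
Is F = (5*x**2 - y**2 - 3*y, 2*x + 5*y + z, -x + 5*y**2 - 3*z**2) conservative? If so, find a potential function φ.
No, ∇×F = (10*y - 1, 1, 2*y + 5) ≠ 0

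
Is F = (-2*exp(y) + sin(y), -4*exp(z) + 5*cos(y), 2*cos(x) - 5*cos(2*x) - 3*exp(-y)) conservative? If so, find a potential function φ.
No, ∇×F = (4*exp(z) + 3*exp(-y), 2*sin(x) - 10*sin(2*x), 2*exp(y) - cos(y)) ≠ 0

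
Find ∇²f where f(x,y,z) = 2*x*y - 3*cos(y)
3*cos(y)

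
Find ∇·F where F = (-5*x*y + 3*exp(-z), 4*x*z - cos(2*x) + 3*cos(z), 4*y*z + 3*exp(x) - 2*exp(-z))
-y + 2*exp(-z)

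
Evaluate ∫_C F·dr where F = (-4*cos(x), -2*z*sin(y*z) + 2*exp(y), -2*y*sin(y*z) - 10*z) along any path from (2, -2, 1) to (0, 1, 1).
2*(-1 + (-cos(2) + cos(1) + 2*sin(2) + E)*exp(2))*exp(-2)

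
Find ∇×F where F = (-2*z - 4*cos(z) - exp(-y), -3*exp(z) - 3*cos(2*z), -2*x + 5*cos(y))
(3*exp(z) - 5*sin(y) - 6*sin(2*z), 4*sin(z), -exp(-y))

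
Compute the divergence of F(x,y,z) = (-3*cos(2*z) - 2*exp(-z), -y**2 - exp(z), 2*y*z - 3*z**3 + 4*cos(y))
-9*z**2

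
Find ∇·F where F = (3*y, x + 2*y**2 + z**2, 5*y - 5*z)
4*y - 5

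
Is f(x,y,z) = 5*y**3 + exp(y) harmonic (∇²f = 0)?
No, ∇²f = 30*y + exp(y)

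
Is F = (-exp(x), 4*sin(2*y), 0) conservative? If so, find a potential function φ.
Yes, F is conservative. φ = -exp(x) - 2*cos(2*y)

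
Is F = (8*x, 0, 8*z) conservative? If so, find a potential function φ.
Yes, F is conservative. φ = 4*x**2 + 4*z**2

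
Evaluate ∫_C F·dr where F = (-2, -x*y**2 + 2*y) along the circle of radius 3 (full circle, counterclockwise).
-81*pi/4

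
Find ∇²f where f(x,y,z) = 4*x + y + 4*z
0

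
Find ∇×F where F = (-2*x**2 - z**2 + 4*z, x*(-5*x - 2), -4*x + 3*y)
(3, 8 - 2*z, -10*x - 2)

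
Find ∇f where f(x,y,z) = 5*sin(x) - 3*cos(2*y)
(5*cos(x), 6*sin(2*y), 0)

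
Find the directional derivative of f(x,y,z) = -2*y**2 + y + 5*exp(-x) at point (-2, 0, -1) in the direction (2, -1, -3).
sqrt(14)*(-10*exp(2) - 1)/14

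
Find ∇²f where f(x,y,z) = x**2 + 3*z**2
8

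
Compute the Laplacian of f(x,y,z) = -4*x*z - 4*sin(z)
4*sin(z)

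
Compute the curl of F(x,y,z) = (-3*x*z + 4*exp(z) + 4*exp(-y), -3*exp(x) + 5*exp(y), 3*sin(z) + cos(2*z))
(0, -3*x + 4*exp(z), -3*exp(x) + 4*exp(-y))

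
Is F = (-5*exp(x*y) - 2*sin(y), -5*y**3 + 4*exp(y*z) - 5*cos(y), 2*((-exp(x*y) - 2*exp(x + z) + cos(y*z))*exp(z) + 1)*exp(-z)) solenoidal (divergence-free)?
No, ∇·F = -15*y**2 - 5*y*exp(x*y) - 2*y*sin(y*z) + 4*z*exp(y*z) - 4*exp(x + z) + 5*sin(y) - 2*exp(-z)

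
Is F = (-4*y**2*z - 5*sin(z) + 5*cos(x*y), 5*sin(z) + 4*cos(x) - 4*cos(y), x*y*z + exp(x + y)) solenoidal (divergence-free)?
No, ∇·F = x*y - 5*y*sin(x*y) + 4*sin(y)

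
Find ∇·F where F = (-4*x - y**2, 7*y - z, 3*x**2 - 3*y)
3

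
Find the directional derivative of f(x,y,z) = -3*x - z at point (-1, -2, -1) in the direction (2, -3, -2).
-4*sqrt(17)/17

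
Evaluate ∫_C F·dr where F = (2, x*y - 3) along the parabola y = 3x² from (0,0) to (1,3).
-17/5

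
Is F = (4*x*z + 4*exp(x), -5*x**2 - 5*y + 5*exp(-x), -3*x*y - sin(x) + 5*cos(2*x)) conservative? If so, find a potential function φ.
No, ∇×F = (-3*x, 4*x + 3*y + 10*sin(2*x) + cos(x), -10*x - 5*exp(-x)) ≠ 0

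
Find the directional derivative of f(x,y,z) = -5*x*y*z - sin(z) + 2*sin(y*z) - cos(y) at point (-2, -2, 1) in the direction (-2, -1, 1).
sqrt(6)*(-50 - cos(1) + sin(2) - 6*cos(2))/6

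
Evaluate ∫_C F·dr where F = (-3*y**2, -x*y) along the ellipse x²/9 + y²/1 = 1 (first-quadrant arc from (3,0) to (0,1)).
5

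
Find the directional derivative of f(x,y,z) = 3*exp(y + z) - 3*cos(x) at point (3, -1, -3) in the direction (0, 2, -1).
3*sqrt(5)*exp(-4)/5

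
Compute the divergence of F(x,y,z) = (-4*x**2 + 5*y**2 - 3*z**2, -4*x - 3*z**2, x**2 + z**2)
-8*x + 2*z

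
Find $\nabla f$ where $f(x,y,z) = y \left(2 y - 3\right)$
(0, 4*y - 3, 0)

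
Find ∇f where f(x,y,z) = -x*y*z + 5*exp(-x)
(-y*z - 5*exp(-x), -x*z, -x*y)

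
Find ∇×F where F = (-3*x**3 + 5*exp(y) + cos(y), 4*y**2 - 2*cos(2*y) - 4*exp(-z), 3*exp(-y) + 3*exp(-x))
(-4*exp(-z) - 3*exp(-y), 3*exp(-x), -5*exp(y) + sin(y))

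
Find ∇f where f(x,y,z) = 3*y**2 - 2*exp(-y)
(0, 6*y + 2*exp(-y), 0)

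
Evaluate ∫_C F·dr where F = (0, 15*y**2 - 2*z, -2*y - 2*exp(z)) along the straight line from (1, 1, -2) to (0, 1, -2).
0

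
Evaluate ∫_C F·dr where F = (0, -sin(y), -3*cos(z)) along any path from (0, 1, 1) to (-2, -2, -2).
-cos(1) + cos(2) + 3*sin(1) + 3*sin(2)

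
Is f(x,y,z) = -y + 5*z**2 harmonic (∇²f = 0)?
No, ∇²f = 10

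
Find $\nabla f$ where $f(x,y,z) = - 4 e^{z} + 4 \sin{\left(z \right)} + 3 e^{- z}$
(0, 0, 4*cos(z) - sinh(z) - 7*cosh(z))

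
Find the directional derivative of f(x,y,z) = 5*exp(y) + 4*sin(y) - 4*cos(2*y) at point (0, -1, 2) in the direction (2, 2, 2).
sqrt(3)*(4*E*(-2*sin(2) + cos(1)) + 5)*exp(-1)/3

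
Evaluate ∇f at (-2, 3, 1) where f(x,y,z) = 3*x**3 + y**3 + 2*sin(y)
(36, 2*cos(3) + 27, 0)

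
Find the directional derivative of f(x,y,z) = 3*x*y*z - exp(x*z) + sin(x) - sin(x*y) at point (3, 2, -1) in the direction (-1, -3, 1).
sqrt(11)*(-4 - exp(3)*cos(3) + 11*exp(3)*cos(6) + 51*exp(3))*exp(-3)/11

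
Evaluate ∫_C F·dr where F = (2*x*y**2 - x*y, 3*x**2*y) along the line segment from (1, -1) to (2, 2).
79/4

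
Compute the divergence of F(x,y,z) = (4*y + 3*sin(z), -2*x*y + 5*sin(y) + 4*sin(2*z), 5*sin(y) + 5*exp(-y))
-2*x + 5*cos(y)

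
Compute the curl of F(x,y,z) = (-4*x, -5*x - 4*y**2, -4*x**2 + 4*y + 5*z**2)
(4, 8*x, -5)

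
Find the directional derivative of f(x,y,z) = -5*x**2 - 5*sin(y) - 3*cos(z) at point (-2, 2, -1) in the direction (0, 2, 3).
-sqrt(13)*(10*cos(2) + 9*sin(1))/13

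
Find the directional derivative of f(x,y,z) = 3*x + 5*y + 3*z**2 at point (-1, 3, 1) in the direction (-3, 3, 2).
9*sqrt(22)/11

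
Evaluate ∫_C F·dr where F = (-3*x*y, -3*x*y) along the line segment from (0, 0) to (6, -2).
48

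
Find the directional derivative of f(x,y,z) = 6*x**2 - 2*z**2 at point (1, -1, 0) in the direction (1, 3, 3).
12*sqrt(19)/19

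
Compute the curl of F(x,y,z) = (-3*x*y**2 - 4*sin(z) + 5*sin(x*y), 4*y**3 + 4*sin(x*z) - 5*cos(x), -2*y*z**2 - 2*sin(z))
(-4*x*cos(x*z) - 2*z**2, -4*cos(z), 6*x*y - 5*x*cos(x*y) + 4*z*cos(x*z) + 5*sin(x))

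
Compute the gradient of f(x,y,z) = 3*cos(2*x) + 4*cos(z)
(-6*sin(2*x), 0, -4*sin(z))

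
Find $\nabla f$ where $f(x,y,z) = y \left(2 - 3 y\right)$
(0, 2 - 6*y, 0)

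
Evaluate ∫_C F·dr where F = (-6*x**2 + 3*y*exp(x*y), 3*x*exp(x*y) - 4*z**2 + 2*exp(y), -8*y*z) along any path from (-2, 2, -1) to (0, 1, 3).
-41 - 2*exp(2) - 3*exp(-4) + 2*E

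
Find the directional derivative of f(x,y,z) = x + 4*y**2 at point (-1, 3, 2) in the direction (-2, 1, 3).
11*sqrt(14)/7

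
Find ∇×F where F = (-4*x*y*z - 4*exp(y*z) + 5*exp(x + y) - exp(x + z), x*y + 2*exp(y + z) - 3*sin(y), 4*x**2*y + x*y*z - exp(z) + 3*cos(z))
(4*x**2 + x*z - 2*exp(y + z), -12*x*y - y*z - 4*y*exp(y*z) - exp(x + z), 4*x*z + y + 4*z*exp(y*z) - 5*exp(x + y))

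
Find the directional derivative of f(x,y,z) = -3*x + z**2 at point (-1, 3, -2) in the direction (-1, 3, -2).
11*sqrt(14)/14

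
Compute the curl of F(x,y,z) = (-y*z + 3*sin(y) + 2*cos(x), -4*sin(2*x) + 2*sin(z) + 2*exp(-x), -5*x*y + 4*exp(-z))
(-5*x - 2*cos(z), 4*y, z - 8*cos(2*x) - 3*cos(y) - 2*exp(-x))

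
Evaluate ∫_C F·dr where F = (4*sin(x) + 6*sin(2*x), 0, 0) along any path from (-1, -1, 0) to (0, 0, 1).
-7 + 3*cos(2) + 4*cos(1)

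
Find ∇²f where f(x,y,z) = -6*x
0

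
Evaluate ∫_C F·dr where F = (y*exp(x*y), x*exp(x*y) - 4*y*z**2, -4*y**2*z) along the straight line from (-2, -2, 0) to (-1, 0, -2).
1 - exp(4)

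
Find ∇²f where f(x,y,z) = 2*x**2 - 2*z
4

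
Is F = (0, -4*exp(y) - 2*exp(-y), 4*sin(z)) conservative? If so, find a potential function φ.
Yes, F is conservative. φ = -4*exp(y) - 4*cos(z) + 2*exp(-y)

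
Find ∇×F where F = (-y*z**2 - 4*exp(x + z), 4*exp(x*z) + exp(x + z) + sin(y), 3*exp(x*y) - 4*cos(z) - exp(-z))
(3*x*exp(x*y) - 4*x*exp(x*z) - exp(x + z), -2*y*z - 3*y*exp(x*y) - 4*exp(x + z), z**2 + 4*z*exp(x*z) + exp(x + z))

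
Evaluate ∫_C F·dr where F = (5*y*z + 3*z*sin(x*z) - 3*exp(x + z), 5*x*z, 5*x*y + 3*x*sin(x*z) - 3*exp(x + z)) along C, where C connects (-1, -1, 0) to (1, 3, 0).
-6*sinh(1)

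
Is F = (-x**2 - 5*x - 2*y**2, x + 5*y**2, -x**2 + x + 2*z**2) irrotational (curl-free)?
No, ∇×F = (0, 2*x - 1, 4*y + 1)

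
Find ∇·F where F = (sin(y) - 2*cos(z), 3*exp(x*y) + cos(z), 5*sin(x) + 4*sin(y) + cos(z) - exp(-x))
3*x*exp(x*y) - sin(z)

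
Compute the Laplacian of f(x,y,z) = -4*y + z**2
2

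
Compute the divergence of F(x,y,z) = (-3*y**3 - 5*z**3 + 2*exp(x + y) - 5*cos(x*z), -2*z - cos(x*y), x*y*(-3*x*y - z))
-x*y + x*sin(x*y) + 5*z*sin(x*z) + 2*exp(x + y)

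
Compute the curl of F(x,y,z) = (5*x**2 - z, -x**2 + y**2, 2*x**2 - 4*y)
(-4, -4*x - 1, -2*x)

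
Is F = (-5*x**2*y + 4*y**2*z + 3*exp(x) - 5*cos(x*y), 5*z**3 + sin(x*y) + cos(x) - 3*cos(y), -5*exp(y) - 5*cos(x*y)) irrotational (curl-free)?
No, ∇×F = (5*x*sin(x*y) - 15*z**2 - 5*exp(y), y*(4*y - 5*sin(x*y)), 5*x**2 - 5*x*sin(x*y) - 8*y*z + y*cos(x*y) - sin(x))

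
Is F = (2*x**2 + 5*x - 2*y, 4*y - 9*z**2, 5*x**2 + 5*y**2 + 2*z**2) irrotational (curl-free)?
No, ∇×F = (10*y + 18*z, -10*x, 2)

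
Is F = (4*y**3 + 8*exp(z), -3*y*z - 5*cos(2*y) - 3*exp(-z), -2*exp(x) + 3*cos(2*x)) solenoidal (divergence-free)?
No, ∇·F = -3*z + 10*sin(2*y)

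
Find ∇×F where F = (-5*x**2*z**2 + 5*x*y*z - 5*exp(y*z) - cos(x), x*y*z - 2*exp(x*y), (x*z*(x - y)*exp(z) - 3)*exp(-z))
(x*(-y - z), -10*x**2*z + 5*x*y - x*z - 5*y*exp(y*z) - z*(x - y), -5*x*z + y*z - 2*y*exp(x*y) + 5*z*exp(y*z))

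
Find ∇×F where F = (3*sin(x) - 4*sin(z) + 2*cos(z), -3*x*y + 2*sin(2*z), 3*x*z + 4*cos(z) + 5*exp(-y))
(-4*cos(2*z) - 5*exp(-y), -3*z - 2*sin(z) - 4*cos(z), -3*y)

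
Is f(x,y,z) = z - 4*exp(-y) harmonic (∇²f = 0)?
No, ∇²f = -4*exp(-y)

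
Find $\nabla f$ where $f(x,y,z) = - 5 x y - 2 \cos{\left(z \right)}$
(-5*y, -5*x, 2*sin(z))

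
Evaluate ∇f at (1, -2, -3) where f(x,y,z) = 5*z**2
(0, 0, -30)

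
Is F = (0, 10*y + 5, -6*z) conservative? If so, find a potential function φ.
Yes, F is conservative. φ = 5*y**2 + 5*y - 3*z**2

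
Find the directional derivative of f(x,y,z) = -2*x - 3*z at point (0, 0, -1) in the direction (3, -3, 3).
-5*sqrt(3)/3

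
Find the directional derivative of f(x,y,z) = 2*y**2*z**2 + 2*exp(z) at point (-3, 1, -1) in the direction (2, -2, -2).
-2*sqrt(3)*exp(-1)/3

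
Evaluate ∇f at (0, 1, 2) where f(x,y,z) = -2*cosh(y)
(0, -2*sinh(1), 0)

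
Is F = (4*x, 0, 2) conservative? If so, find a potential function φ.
Yes, F is conservative. φ = 2*x**2 + 2*z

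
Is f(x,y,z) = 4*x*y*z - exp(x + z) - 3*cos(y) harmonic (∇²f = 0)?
No, ∇²f = -2*exp(x + z) + 3*cos(y)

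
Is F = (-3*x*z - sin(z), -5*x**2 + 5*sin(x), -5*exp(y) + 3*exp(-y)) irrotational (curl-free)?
No, ∇×F = (-5*exp(y) - 3*exp(-y), -3*x - cos(z), -10*x + 5*cos(x))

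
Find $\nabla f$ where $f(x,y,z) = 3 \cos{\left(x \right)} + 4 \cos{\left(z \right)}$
(-3*sin(x), 0, -4*sin(z))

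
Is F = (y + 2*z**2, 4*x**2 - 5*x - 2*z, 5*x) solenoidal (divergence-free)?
Yes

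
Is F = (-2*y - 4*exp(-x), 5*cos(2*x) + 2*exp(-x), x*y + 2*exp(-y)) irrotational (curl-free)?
No, ∇×F = (x - 2*exp(-y), -y, -10*sin(2*x) + 2 - 2*exp(-x))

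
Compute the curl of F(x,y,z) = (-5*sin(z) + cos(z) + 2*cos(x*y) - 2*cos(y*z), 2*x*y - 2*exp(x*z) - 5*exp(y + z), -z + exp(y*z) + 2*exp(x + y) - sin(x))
(2*x*exp(x*z) + z*exp(y*z) + 2*exp(x + y) + 5*exp(y + z), 2*y*sin(y*z) - 2*exp(x + y) - sin(z) + cos(x) - 5*cos(z), 2*x*sin(x*y) + 2*y - 2*z*exp(x*z) - 2*z*sin(y*z))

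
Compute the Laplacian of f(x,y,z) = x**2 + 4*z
2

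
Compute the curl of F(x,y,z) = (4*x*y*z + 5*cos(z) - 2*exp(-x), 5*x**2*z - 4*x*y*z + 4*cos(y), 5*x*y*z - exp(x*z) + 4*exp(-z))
(x*(-5*x + 4*y + 5*z), 4*x*y - 5*y*z + z*exp(x*z) - 5*sin(z), 2*z*(3*x - 2*y))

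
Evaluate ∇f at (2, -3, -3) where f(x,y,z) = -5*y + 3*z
(0, -5, 3)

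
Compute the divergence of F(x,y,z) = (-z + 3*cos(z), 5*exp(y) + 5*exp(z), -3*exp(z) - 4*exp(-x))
5*exp(y) - 3*exp(z)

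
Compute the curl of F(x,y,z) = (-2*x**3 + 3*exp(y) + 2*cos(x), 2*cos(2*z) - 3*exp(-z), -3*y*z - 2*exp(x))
(-3*z + 4*sin(2*z) - 3*exp(-z), 2*exp(x), -3*exp(y))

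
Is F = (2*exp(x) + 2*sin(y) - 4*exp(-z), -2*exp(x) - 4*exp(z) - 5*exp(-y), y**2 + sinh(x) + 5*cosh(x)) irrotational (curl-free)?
No, ∇×F = (2*y + 4*exp(z), -5*sinh(x) - cosh(x) + 4*exp(-z), -2*exp(x) - 2*cos(y))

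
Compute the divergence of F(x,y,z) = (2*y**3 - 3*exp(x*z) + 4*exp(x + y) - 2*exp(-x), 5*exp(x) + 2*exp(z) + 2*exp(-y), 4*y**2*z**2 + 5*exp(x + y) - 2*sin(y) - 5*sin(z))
8*y**2*z - 3*z*exp(x*z) + 4*exp(x + y) - 5*cos(z) - 2*exp(-y) + 2*exp(-x)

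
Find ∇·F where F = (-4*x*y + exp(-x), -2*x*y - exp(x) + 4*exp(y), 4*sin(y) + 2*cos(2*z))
-2*x - 4*y + 4*exp(y) - 4*sin(2*z) - exp(-x)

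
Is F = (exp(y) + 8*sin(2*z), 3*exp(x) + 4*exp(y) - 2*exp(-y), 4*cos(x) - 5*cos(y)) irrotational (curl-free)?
No, ∇×F = (5*sin(y), 4*sin(x) + 16*cos(2*z), 3*exp(x) - exp(y))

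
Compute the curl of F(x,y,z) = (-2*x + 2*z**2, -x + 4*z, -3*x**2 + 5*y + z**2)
(1, 6*x + 4*z, -1)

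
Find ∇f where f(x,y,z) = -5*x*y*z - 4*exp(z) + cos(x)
(-5*y*z - sin(x), -5*x*z, -5*x*y - 4*exp(z))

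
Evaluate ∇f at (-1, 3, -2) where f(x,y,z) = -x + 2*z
(-1, 0, 2)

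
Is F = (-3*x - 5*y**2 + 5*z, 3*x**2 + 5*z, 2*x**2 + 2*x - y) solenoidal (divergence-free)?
No, ∇·F = -3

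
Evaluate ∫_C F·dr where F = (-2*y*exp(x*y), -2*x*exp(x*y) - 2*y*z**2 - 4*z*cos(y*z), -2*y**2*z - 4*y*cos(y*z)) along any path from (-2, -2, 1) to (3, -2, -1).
-8*sin(2) - 2*exp(-6) + 2*exp(4)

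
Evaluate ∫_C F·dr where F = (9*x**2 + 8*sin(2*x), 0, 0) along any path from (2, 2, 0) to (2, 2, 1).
0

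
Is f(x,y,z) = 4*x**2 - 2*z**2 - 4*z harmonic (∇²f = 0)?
No, ∇²f = 4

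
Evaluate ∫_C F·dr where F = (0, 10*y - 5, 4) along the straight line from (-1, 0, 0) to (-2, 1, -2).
-8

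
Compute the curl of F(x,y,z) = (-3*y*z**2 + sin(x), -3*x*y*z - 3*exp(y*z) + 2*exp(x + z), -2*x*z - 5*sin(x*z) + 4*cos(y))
(3*x*y + 3*y*exp(y*z) - 2*exp(x + z) - 4*sin(y), z*(-6*y + 5*cos(x*z) + 2), -3*y*z + 3*z**2 + 2*exp(x + z))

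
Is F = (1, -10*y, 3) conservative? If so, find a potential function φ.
Yes, F is conservative. φ = x - 5*y**2 + 3*z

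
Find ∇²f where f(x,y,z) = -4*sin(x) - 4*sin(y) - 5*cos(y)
4*sin(x) + 4*sin(y) + 5*cos(y)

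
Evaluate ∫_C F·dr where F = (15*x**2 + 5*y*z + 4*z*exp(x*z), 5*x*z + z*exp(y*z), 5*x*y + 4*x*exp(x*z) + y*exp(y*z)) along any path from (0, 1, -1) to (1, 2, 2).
-exp(-1) + 21 + 4*exp(2) + exp(4)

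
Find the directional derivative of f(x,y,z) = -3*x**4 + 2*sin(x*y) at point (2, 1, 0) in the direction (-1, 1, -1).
2*sqrt(3)*(cos(2) + 48)/3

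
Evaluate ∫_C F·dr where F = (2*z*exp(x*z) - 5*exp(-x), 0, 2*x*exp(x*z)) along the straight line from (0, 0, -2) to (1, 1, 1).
-7 + 5*exp(-1) + 2*E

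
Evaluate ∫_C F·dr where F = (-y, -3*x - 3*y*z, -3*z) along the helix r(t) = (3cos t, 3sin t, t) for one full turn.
3*pi*(-4*pi - 3)/2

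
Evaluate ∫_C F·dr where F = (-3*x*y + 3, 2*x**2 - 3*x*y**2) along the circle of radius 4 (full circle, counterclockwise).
-192*pi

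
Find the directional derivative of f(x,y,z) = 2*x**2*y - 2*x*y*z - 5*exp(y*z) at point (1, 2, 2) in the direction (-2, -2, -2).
sqrt(3)*(2 + 20*exp(4)/3)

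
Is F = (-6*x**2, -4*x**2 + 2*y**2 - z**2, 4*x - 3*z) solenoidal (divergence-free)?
No, ∇·F = -12*x + 4*y - 3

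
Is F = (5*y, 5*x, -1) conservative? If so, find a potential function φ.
Yes, F is conservative. φ = 5*x*y - z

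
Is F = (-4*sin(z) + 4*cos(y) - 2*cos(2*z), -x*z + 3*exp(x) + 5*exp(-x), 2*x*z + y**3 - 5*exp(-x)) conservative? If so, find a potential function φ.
No, ∇×F = (x + 3*y**2, -2*z + 4*sin(2*z) - 4*cos(z) - 5*exp(-x), -z + 3*exp(x) + 4*sin(y) - 5*exp(-x)) ≠ 0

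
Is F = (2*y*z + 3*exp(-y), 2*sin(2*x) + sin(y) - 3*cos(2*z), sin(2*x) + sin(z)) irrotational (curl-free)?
No, ∇×F = (-6*sin(2*z), 2*y - 2*cos(2*x), -2*z + 4*cos(2*x) + 3*exp(-y))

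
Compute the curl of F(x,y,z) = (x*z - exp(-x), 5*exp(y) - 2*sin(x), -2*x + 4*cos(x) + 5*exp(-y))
(-5*exp(-y), x + 4*sin(x) + 2, -2*cos(x))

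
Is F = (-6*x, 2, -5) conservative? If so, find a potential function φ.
Yes, F is conservative. φ = -3*x**2 + 2*y - 5*z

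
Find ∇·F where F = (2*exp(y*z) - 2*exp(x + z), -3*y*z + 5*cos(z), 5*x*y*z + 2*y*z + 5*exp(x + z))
5*x*y + 2*y - 3*z + 3*exp(x + z)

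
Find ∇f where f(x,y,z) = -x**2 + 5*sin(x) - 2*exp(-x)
(-2*x + 5*cos(x) + 2*exp(-x), 0, 0)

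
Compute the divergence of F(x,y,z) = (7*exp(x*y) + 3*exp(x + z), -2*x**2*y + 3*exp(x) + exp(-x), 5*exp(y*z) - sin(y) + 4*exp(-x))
-2*x**2 + 7*y*exp(x*y) + 5*y*exp(y*z) + 3*exp(x + z)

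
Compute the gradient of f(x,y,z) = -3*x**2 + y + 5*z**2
(-6*x, 1, 10*z)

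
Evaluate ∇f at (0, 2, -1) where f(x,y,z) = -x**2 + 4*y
(0, 4, 0)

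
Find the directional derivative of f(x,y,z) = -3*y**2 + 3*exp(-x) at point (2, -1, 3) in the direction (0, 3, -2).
18*sqrt(13)/13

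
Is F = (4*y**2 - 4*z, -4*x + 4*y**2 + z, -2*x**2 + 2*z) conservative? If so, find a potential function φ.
No, ∇×F = (-1, 4*x - 4, -8*y - 4) ≠ 0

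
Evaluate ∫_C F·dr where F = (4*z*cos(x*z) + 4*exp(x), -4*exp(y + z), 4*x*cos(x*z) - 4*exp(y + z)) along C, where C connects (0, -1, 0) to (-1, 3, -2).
-4*E - 4 + 8*exp(-1) + 4*sin(2)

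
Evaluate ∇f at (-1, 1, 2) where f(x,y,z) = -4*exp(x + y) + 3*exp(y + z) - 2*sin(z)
(-4, -4 + 3*exp(3), -2*cos(2) + 3*exp(3))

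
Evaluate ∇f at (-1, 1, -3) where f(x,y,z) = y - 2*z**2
(0, 1, 12)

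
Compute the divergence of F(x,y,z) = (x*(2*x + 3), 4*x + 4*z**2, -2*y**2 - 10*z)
4*x - 7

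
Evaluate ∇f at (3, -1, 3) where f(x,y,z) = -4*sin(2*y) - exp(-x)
(exp(-3), -8*cos(2), 0)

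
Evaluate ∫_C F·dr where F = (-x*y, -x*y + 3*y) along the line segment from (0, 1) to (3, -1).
1/2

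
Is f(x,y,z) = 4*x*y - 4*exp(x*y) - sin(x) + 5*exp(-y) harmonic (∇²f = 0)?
No, ∇²f = -4*x**2*exp(x*y) - 4*y**2*exp(x*y) + sin(x) + 5*exp(-y)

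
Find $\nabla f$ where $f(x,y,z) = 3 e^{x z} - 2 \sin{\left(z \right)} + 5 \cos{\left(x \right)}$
(3*z*exp(x*z) - 5*sin(x), 0, 3*x*exp(x*z) - 2*cos(z))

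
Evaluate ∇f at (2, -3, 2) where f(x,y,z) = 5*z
(0, 0, 5)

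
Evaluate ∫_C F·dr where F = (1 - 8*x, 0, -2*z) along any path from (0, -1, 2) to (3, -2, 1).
-30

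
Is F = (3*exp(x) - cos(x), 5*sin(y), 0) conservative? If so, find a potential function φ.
Yes, F is conservative. φ = 3*exp(x) - sin(x) - 5*cos(y)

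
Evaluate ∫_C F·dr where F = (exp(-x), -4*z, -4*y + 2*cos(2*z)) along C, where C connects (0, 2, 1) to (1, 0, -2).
-sin(2) - exp(-1) - sin(4) + 9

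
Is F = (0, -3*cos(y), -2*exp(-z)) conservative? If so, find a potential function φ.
Yes, F is conservative. φ = -3*sin(y) + 2*exp(-z)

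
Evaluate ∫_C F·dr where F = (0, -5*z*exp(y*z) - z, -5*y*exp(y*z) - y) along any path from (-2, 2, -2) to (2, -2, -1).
-5*exp(2) - 6 + 5*exp(-4)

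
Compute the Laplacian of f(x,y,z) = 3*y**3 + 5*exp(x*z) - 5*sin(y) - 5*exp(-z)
5*x**2*exp(x*z) + 18*y + 5*z**2*exp(x*z) + 5*sin(y) - 5*exp(-z)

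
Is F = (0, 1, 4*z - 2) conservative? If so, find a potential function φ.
Yes, F is conservative. φ = y + 2*z**2 - 2*z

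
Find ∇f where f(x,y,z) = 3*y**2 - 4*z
(0, 6*y, -4)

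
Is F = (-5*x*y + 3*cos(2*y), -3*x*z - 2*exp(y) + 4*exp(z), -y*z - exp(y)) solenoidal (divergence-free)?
No, ∇·F = -6*y - 2*exp(y)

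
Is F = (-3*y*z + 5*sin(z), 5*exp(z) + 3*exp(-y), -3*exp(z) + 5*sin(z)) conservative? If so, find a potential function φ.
No, ∇×F = (-5*exp(z), -3*y + 5*cos(z), 3*z) ≠ 0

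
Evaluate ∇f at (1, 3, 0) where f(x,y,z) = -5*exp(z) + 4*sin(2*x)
(8*cos(2), 0, -5)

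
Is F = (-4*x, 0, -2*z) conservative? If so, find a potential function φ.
Yes, F is conservative. φ = -2*x**2 - z**2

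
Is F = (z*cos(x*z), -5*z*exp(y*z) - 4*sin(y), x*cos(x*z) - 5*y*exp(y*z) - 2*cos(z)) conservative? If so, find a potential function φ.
Yes, F is conservative. φ = -5*exp(y*z) - 2*sin(z) + sin(x*z) + 4*cos(y)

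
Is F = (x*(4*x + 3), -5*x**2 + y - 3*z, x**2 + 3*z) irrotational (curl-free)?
No, ∇×F = (3, -2*x, -10*x)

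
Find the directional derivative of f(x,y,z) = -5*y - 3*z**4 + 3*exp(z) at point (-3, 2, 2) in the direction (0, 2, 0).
-5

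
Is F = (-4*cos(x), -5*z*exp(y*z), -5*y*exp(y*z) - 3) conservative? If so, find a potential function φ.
Yes, F is conservative. φ = -3*z - 5*exp(y*z) - 4*sin(x)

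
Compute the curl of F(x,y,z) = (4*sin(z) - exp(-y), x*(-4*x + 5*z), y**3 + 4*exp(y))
(-5*x + 3*y**2 + 4*exp(y), 4*cos(z), -8*x + 5*z - exp(-y))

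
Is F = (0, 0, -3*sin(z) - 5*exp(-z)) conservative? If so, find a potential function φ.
Yes, F is conservative. φ = 3*cos(z) + 5*exp(-z)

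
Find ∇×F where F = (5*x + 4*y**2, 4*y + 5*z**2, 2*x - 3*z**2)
(-10*z, -2, -8*y)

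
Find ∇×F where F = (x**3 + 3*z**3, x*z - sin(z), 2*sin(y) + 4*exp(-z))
(-x + 2*cos(y) + cos(z), 9*z**2, z)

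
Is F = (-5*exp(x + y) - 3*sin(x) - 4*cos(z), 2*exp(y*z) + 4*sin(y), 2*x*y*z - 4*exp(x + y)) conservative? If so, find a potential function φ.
No, ∇×F = (2*x*z - 2*y*exp(y*z) - 4*exp(x + y), -2*y*z + 4*exp(x + y) + 4*sin(z), 5*exp(x + y)) ≠ 0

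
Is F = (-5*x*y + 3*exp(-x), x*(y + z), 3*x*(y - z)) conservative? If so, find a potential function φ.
No, ∇×F = (2*x, -3*y + 3*z, 5*x + y + z) ≠ 0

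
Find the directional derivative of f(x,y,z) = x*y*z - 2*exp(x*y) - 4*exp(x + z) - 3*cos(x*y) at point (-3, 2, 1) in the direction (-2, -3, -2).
sqrt(17)*(-10 + 16*exp(4) - 15*exp(6)*sin(6) + 17*exp(6))*exp(-6)/17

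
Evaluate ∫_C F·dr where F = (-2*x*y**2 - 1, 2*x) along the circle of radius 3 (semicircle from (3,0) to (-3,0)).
6 + 9*pi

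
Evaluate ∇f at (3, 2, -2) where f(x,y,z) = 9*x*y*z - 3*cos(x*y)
(-36 + 6*sin(6), -54 + 9*sin(6), 54)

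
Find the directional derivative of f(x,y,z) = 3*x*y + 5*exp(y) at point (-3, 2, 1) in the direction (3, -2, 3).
sqrt(22)*(18 - 5*exp(2))/11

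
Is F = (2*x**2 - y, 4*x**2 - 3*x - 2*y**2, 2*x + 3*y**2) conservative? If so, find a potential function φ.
No, ∇×F = (6*y, -2, 8*x - 2) ≠ 0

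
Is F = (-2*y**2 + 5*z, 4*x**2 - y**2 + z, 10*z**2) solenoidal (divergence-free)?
No, ∇·F = -2*y + 20*z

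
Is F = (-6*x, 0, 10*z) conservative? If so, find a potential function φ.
Yes, F is conservative. φ = -3*x**2 + 5*z**2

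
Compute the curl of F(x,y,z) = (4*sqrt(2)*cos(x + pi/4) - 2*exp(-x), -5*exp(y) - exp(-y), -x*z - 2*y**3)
(-6*y**2, z, 0)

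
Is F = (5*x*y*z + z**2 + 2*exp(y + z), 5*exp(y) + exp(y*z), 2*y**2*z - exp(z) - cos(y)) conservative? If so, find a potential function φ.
No, ∇×F = (4*y*z - y*exp(y*z) + sin(y), 5*x*y + 2*z + 2*exp(y + z), -5*x*z - 2*exp(y + z)) ≠ 0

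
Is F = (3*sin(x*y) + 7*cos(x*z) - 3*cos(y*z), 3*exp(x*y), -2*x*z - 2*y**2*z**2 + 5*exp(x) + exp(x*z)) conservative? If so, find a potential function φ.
No, ∇×F = (-4*y*z**2, -7*x*sin(x*z) + 3*y*sin(y*z) - z*exp(x*z) + 2*z - 5*exp(x), -3*x*cos(x*y) + 3*y*exp(x*y) - 3*z*sin(y*z)) ≠ 0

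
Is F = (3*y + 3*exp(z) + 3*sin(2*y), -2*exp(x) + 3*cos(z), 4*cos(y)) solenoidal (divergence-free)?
Yes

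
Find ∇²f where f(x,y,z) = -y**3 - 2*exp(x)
-6*y - 2*exp(x)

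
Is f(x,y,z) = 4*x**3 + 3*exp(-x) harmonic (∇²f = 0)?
No, ∇²f = 24*x + 3*exp(-x)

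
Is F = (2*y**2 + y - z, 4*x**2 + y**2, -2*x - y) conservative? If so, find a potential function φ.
No, ∇×F = (-1, 1, 8*x - 4*y - 1) ≠ 0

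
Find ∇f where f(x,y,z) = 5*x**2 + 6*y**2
(10*x, 12*y, 0)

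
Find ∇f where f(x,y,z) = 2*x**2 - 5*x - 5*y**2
(4*x - 5, -10*y, 0)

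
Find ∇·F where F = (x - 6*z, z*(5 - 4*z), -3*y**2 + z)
2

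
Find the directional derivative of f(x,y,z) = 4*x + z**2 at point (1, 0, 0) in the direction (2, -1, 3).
4*sqrt(14)/7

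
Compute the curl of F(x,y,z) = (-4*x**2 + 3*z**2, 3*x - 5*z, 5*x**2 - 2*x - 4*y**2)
(5 - 8*y, -10*x + 6*z + 2, 3)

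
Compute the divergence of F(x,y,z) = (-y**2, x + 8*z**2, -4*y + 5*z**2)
10*z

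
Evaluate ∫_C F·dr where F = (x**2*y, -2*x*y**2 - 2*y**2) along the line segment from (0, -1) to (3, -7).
1329/2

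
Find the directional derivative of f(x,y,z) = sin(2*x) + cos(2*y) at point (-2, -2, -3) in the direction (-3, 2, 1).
sqrt(14)*(2*sin(4) - 3*cos(4))/7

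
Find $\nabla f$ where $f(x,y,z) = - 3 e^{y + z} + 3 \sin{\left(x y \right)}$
(3*y*cos(x*y), 3*x*cos(x*y) - 3*exp(y + z), -3*exp(y + z))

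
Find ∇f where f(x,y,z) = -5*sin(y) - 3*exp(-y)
(0, -5*cos(y) + 3*exp(-y), 0)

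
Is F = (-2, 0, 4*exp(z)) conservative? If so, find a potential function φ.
Yes, F is conservative. φ = -2*x + 4*exp(z)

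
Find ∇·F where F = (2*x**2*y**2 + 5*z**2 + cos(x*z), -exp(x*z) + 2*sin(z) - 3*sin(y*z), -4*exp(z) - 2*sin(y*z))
4*x*y**2 - 2*y*cos(y*z) - z*sin(x*z) - 3*z*cos(y*z) - 4*exp(z)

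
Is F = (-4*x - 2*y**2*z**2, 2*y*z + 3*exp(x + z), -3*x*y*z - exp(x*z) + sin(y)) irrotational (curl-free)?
No, ∇×F = (-3*x*z - 2*y - 3*exp(x + z) + cos(y), z*(-4*y**2 + 3*y + exp(x*z)), 4*y*z**2 + 3*exp(x + z))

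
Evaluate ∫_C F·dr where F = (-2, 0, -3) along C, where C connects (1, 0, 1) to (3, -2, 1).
-4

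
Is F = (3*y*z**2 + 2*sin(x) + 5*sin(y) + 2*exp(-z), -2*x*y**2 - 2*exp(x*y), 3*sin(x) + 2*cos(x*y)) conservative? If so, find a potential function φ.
No, ∇×F = (-2*x*sin(x*y), 6*y*z + 2*y*sin(x*y) - 3*cos(x) - 2*exp(-z), -2*y**2 - 2*y*exp(x*y) - 3*z**2 - 5*cos(y)) ≠ 0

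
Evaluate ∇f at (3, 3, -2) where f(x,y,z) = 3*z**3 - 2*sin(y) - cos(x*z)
(2*sin(6), -2*cos(3), 36 - 3*sin(6))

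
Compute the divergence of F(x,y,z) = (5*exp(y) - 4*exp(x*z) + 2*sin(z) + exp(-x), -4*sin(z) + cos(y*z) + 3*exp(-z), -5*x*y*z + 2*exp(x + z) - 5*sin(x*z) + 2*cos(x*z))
-5*x*y - 2*x*sin(x*z) - 5*x*cos(x*z) - 4*z*exp(x*z) - z*sin(y*z) + 2*exp(x + z) - exp(-x)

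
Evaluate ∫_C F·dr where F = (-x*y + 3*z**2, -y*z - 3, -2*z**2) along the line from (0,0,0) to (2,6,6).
-170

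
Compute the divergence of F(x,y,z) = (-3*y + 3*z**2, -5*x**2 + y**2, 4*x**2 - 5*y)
2*y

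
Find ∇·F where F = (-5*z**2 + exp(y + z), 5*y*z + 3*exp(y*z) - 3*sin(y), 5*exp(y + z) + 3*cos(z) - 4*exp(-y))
3*z*exp(y*z) + 5*z + 5*exp(y + z) - 3*sin(z) - 3*cos(y)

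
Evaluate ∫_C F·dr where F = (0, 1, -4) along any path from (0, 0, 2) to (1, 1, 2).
1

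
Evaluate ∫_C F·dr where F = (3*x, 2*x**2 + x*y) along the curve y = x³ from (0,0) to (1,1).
219/70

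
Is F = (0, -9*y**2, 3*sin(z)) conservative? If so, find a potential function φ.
Yes, F is conservative. φ = -3*y**3 - 3*cos(z)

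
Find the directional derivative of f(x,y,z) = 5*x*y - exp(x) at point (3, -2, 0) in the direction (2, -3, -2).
sqrt(17)*(-65 - 2*exp(3))/17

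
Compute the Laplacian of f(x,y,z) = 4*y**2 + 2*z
8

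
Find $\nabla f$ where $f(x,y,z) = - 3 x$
(-3, 0, 0)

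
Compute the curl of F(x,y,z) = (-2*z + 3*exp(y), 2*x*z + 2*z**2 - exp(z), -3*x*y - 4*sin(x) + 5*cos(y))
(-5*x - 4*z + exp(z) - 5*sin(y), 3*y + 4*cos(x) - 2, 2*z - 3*exp(y))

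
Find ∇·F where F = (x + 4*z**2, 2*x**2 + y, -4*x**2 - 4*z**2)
2 - 8*z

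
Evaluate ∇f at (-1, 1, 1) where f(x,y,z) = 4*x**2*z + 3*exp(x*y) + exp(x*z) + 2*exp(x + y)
(-6 + 4*exp(-1), 2 - 3*exp(-1), 4 - exp(-1))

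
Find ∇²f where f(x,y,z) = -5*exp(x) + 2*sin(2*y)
-5*exp(x) - 8*sin(2*y)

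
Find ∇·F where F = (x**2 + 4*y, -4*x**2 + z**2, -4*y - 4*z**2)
2*x - 8*z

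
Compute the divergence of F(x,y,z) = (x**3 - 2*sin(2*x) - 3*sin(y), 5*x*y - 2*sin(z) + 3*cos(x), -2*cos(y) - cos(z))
3*x**2 + 5*x + sin(z) - 4*cos(2*x)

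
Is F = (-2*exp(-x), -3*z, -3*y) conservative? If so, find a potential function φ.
Yes, F is conservative. φ = -3*y*z + 2*exp(-x)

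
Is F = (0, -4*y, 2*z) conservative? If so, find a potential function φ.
Yes, F is conservative. φ = -2*y**2 + z**2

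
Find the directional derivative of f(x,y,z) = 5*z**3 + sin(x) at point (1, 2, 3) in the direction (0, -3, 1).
27*sqrt(10)/2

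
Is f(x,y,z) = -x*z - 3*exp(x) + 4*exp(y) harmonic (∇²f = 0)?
No, ∇²f = -3*exp(x) + 4*exp(y)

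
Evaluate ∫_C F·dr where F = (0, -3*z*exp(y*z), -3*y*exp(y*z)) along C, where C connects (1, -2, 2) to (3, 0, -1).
-3 + 3*exp(-4)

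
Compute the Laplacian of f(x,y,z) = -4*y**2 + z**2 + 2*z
-6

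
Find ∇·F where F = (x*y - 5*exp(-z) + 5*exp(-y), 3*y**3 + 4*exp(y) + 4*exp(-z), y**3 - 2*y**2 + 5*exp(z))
9*y**2 + y + 4*exp(y) + 5*exp(z)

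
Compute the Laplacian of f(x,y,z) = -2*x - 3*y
0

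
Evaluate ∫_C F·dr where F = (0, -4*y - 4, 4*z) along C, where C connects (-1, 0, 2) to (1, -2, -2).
0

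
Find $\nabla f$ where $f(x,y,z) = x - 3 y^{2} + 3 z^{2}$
(1, -6*y, 6*z)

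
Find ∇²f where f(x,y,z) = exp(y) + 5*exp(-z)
exp(y) + 5*exp(-z)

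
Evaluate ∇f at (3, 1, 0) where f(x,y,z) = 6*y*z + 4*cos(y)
(0, -4*sin(1), 6)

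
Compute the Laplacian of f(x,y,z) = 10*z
0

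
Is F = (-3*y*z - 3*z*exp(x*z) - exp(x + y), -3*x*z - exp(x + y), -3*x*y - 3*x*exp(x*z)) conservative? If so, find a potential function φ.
Yes, F is conservative. φ = -3*x*y*z - 3*exp(x*z) - exp(x + y)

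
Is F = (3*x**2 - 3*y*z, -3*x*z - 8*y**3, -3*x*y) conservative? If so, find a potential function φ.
Yes, F is conservative. φ = x**3 - 3*x*y*z - 2*y**4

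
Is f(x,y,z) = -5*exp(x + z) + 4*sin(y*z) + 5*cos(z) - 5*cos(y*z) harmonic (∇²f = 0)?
No, ∇²f = -4*y**2*sin(y*z) + 5*y**2*cos(y*z) - z**2*(4*sin(y*z) - 5*cos(y*z)) - 10*exp(x + z) - 5*cos(z)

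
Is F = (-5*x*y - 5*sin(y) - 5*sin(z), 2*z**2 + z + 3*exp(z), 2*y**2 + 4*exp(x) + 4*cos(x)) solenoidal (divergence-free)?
No, ∇·F = -5*y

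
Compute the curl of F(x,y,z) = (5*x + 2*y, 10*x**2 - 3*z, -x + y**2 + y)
(2*y + 4, 1, 20*x - 2)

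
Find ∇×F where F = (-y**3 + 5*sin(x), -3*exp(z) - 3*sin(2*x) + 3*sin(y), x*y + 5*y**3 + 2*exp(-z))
(x + 15*y**2 + 3*exp(z), -y, 3*y**2 - 6*cos(2*x))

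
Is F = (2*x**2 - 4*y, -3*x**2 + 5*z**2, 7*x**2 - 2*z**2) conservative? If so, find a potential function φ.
No, ∇×F = (-10*z, -14*x, 4 - 6*x) ≠ 0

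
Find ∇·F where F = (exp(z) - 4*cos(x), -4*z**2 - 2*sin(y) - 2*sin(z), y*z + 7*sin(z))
y + 4*sin(x) - 2*cos(y) + 7*cos(z)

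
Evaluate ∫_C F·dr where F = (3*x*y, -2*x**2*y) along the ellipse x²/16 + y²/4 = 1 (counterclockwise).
0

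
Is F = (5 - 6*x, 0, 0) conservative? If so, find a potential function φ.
Yes, F is conservative. φ = x*(5 - 3*x)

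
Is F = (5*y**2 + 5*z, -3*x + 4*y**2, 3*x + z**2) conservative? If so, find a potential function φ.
No, ∇×F = (0, 2, -10*y - 3) ≠ 0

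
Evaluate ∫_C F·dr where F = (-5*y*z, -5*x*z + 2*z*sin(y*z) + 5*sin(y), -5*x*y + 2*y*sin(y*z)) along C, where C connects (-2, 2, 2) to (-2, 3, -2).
-100 + 5*cos(2) - 2*cos(6) + 2*cos(4) - 5*cos(3)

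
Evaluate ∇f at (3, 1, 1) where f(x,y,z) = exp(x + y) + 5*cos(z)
(exp(4), exp(4), -5*sin(1))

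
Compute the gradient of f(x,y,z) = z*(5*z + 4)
(0, 0, 10*z + 4)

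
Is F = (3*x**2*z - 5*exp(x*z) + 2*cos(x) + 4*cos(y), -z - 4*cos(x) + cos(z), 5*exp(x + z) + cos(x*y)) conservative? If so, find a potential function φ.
No, ∇×F = (-x*sin(x*y) + sin(z) + 1, 3*x**2 - 5*x*exp(x*z) + y*sin(x*y) - 5*exp(x + z), 4*sin(x) + 4*sin(y)) ≠ 0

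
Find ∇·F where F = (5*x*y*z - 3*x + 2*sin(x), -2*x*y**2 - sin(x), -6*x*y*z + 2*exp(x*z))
-10*x*y + 2*x*exp(x*z) + 5*y*z + 2*cos(x) - 3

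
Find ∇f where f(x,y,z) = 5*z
(0, 0, 5)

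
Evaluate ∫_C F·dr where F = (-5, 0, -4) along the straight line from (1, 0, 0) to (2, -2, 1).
-9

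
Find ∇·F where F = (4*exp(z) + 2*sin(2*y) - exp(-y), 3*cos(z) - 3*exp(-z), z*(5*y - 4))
5*y - 4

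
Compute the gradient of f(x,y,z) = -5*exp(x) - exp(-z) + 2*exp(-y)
(-5*exp(x), -2*exp(-y), exp(-z))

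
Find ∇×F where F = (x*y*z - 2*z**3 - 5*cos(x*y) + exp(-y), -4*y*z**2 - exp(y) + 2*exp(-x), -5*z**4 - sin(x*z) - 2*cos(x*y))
(2*x*sin(x*y) + 8*y*z, x*y - 2*y*sin(x*y) - 6*z**2 + z*cos(x*z), -x*z - 5*x*sin(x*y) + exp(-y) - 2*exp(-x))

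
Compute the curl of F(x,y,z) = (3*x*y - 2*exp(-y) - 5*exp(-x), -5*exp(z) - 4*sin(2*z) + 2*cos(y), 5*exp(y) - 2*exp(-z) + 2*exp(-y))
(5*exp(y) + 5*exp(z) + 8*cos(2*z) - 2*exp(-y), 0, -3*x - 2*exp(-y))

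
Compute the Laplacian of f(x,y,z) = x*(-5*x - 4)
-10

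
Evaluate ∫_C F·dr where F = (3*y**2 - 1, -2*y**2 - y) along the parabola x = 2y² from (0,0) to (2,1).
-1/6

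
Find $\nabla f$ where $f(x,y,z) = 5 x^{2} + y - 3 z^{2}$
(10*x, 1, -6*z)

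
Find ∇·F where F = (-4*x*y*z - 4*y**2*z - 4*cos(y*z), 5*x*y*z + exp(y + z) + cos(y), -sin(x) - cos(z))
5*x*z - 4*y*z + exp(y + z) - sin(y) + sin(z)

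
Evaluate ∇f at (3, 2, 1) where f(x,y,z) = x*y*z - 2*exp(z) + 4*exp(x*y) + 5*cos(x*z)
(-5*sin(3) + 2 + 8*exp(6), 3 + 12*exp(6), -2*E - 15*sin(3) + 6)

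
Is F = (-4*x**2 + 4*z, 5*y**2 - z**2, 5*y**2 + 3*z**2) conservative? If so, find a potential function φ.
No, ∇×F = (10*y + 2*z, 4, 0) ≠ 0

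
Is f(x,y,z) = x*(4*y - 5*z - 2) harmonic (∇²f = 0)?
Yes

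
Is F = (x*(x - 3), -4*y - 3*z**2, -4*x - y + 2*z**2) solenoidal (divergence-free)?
No, ∇·F = 2*x + 4*z - 7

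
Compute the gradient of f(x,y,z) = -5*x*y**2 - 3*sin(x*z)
(-5*y**2 - 3*z*cos(x*z), -10*x*y, -3*x*cos(x*z))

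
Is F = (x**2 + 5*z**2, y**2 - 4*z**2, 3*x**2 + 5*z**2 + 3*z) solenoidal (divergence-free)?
No, ∇·F = 2*x + 2*y + 10*z + 3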